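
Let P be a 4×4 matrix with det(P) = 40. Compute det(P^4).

det(P^4) = (det P)^4 = (40)^4 = 2560000

2560000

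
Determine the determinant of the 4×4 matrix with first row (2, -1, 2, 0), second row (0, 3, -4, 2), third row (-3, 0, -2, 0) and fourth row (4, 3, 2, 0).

Expand along column 4 (it has 3 zeros):
  + (2) · M_24   where M_24 = det([2 -1 2; -3 0 -2; 4 3 2]) = -4
det = (+1)·(2)·(-4) = -8

-8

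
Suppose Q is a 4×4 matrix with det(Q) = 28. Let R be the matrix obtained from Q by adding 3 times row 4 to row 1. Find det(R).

28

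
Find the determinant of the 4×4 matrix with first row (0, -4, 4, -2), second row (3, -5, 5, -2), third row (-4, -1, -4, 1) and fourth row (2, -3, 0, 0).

The determinant is 8.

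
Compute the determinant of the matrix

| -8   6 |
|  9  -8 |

10

det = (-8)·(-8) − 6·9 = 64 − 54 = 10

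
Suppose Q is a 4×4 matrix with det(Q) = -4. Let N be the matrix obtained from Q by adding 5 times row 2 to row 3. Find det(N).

The determinant is -4.

Adding a multiple of one row to another leaves the determinant unchanged.
det(N) = (1)·(-4) = -4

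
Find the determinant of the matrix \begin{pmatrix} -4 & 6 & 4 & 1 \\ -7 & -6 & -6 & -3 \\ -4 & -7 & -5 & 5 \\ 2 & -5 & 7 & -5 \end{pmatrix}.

The determinant is -5726.

Expand along row 1:
  + (-4) · M_11   where M_11 = det([-6 -6 -3; -7 -5 5; -5 7 -5]) = 642
  − (6) · M_12   where M_12 = det([-7 -6 -3; -4 -5 5; 2 7 -5]) = 184
  + (4) · M_13   where M_13 = det([-7 -6 -3; -4 -7 5; 2 -5 -5]) = -462
  − (1) · M_14   where M_14 = det([-7 -6 -6; -4 -7 -5; 2 -5 7]) = 206
det = (+1)·(-4)·(642) + (-1)·(6)·(184) + (+1)·(4)·(-462) + (-1)·(1)·(206) = -5726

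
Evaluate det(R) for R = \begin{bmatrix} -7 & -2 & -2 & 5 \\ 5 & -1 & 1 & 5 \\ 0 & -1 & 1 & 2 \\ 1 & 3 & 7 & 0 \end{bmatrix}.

det(R) = 368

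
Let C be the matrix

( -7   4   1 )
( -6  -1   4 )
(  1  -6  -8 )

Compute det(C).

-363

Expand along row 1:
  + (-7) · |-1 4; -6 -8| = (-7)·(8 − (-24)) = -224
  − 4 · |-6 4; 1 -8| = −4·(48 − 4) = -176
  + 1 · |-6 -1; 1 -6| = 1·(36 − (-1)) = 37
Sum: (-224) + (-176) + (37) = -363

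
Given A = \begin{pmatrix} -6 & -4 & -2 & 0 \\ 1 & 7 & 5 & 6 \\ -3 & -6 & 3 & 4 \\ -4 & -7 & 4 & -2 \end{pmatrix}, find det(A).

Expand along row 1 (it has 1 zero):
  + (-6) · M_11   where M_11 = det([7 5 6; -6 3 4; -7 4 -2]) = -372
  − (-4) · M_12   where M_12 = det([1 5 6; -3 3 4; -4 4 -2]) = -132
  + (-2) · M_13   where M_13 = det([1 7 6; -3 -6 4; -4 -7 -2]) = -132
det = (+1)·(-6)·(-372) + (-1)·(-4)·(-132) + (+1)·(-2)·(-132) = 1968

1968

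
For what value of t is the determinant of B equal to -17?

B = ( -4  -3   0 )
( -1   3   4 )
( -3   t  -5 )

t = -8

Expanding along the column containing t, det(B) is linear in t: det(B) = (16)·t + (111).
Set (16)·t + (111) = -17  ⇒  (16)·t = -128  ⇒  t = -8.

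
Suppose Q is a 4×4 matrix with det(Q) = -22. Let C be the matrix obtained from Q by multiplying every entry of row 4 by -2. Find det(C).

Scaling one row by -2 multiplies the determinant by -2.
det(C) = (-2)·(-22) = 44

The determinant is 44.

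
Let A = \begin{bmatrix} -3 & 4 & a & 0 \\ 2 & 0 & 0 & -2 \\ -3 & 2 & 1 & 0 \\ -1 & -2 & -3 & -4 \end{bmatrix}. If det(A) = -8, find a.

Expanding along the column containing a, det(A) is linear in a: det(A) = (-32)·a + (88).
Set (-32)·a + (88) = -8  ⇒  (-32)·a = -96  ⇒  a = 3.

a = 3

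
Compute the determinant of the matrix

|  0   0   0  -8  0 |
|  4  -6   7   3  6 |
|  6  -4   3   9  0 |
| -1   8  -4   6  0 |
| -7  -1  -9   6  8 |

26928

Expand along row 1 (it has 4 zeros):
  − (-8) · M_14   where M_14 = det([4 -6 7 6; 6 -4 3 0; -1 8 -4 0; -7 -1 -9 8]) = 3366
det = (-1)·(-8)·(3366) = 26928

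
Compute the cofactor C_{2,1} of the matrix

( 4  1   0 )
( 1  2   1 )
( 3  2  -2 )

Delete row 2 and column 1; the remaining 2×2 submatrix is [1 0; 2 -2].
Its determinant is 1·(-2) − 0·2 = -2.
The cofactor carries sign (−1)^(2+1) = −1, so C_{2,1} = −(-2) = 2.

2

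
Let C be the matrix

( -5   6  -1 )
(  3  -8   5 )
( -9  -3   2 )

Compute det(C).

Expand along row 1:
  + (-5) · |-8 5; -3 2| = (-5)·(-16 − (-15)) = 5
  − 6 · |3 5; -9 2| = −6·(6 − (-45)) = -306
  + (-1) · |3 -8; -9 -3| = (-1)·(-9 − 72) = 81
Sum: (5) + (-306) + (81) = -220

-220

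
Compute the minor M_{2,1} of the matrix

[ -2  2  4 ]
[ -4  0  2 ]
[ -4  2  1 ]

Delete row 2 and column 1; the remaining 2×2 submatrix is [2 4; 2 1].
Its determinant is 2·1 − 4·2 = -6.

-6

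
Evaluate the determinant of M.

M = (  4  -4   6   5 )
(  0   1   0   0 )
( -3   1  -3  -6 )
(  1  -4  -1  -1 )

Expand along row 2 (it has 3 zeros):
  + (1) · M_22   where M_22 = det([4 6 5; -3 -3 -6; 1 -1 -1]) = -36
det = (+1)·(1)·(-36) = -36

-36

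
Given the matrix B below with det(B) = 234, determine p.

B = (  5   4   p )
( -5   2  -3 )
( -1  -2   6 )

Expanding along the row containing p, det(B) is linear in p: det(B) = (12)·p + (162).
Set (12)·p + (162) = 234  ⇒  (12)·p = 72  ⇒  p = 6.

p = 6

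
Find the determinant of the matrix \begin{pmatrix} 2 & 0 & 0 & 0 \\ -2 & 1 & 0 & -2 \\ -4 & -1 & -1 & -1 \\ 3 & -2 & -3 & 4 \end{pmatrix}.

-18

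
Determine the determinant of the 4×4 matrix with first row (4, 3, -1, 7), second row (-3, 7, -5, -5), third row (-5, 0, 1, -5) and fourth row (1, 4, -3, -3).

-274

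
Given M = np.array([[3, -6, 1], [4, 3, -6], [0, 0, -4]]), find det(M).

Expand along row 3:
  + (-4) · |3 -6; 4 3| = (-4)·(9 − (-24)) = -132

-132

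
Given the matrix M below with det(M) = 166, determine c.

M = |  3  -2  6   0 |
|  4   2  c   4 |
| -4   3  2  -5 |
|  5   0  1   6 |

c = 1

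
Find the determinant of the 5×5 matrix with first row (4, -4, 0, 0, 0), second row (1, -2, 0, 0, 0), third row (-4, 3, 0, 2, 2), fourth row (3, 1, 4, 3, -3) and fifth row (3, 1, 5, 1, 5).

The matrix is block lower-triangular with a 2×2 block and a 3×3 block on the diagonal, so its determinant equals the product of the determinants of the diagonal blocks.
det of the 2×2 block = -4
det of the 3×3 block = -92
det = (-4)·(-92) = 368

The determinant is 368.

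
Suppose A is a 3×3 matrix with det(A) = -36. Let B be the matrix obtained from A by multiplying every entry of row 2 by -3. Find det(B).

Scaling one row by -3 multiplies the determinant by -3.
det(B) = (-3)·(-36) = 108

108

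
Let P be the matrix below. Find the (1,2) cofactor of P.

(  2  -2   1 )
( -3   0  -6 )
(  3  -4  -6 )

-36

Delete row 1 and column 2; the remaining 2×2 submatrix is [-3 -6; 3 -6].
Its determinant is (-3)·(-6) − (-6)·3 = 36.
The cofactor carries sign (−1)^(1+2) = −1, so C_{1,2} = −(36) = -36.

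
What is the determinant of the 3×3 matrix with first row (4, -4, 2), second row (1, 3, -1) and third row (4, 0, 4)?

Expand along column 2:
  − (-4) · |1 -1; 4 4| = −(-4)·(4 − (-4)) = 32
  + 3 · |4 2; 4 4| = 3·(16 − 8) = 24
Sum: (32) + (24) = 56

56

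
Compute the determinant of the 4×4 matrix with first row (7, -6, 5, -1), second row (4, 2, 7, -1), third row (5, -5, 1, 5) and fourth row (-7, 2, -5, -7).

The determinant is -16.

Expand along row 1:
  + (7) · M_11   where M_11 = det([2 7 -1; -5 1 5; 2 -5 -7]) = -162
  − (-6) · M_12   where M_12 = det([4 7 -1; 5 1 5; -7 -5 -7]) = 90
  + (5) · M_13   where M_13 = det([4 2 -1; 5 -5 5; -7 2 -7]) = 125
  − (-1) · M_14   where M_14 = det([4 2 7; 5 -5 1; -7 2 -5]) = -47
det = (+1)·(7)·(-162) + (-1)·(-6)·(90) + (+1)·(5)·(125) + (-1)·(-1)·(-47) = -16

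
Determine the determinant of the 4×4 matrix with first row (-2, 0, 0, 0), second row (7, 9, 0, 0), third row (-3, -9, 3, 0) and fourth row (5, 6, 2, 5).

-270

The matrix is lower triangular, so the determinant is the product of the diagonal entries:
det = (-2) · (9) · (3) · (5) = -270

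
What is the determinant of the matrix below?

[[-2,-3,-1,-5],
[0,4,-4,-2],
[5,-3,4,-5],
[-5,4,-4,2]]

The determinant is -362.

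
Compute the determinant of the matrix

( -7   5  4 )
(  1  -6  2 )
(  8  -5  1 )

Expand along column 1:
  + (-7) · |-6 2; -5 1| = (-7)·(-6 − (-10)) = -28
  − 1 · |5 4; -5 1| = −1·(5 − (-20)) = -25
  + 8 · |5 4; -6 2| = 8·(10 − (-24)) = 272
Sum: (-28) + (-25) + (272) = 219

The determinant is 219.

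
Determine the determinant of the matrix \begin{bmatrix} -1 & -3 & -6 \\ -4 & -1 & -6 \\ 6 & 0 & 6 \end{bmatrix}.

6

Expand along column 2:
  − (-3) · |-4 -6; 6 6| = −(-3)·(-24 − (-36)) = 36
  + (-1) · |-1 -6; 6 6| = (-1)·(-6 − (-36)) = -30
Sum: (36) + (-30) = 6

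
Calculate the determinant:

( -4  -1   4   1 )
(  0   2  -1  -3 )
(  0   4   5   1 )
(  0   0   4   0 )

224

Expand along row 4 (it has 3 zeros):
  − (4) · M_43   where M_43 = det([-4 -1 1; 0 2 -3; 0 4 1]) = -56
det = (-1)·(4)·(-56) = 224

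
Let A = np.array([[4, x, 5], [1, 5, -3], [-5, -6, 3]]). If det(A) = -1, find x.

Expanding along the column containing x, det(A) is linear in x: det(A) = (12)·x + (83).
Set (12)·x + (83) = -1  ⇒  (12)·x = -84  ⇒  x = -7.

-7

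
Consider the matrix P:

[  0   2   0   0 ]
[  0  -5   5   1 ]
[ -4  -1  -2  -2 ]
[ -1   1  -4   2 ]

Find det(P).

Expand along row 1 (it has 3 zeros):
  − (2) · M_12   where M_12 = det([0 5 1; -4 -2 -2; -1 -4 2]) = 64
det = (-1)·(2)·(64) = -128

det(P) = -128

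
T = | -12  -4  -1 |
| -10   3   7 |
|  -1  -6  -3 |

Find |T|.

Expand along row 1:
  + (-12) · |3 7; -6 -3| = (-12)·(-9 − (-42)) = -396
  − (-4) · |-10 7; -1 -3| = −(-4)·(30 − (-7)) = 148
  + (-1) · |-10 3; -1 -6| = (-1)·(60 − (-3)) = -63
Sum: (-396) + (148) + (-63) = -311

-311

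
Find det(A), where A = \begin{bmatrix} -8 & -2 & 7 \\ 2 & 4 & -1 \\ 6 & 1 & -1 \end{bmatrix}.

Expand along column 1:
  + (-8) · |4 -1; 1 -1| = (-8)·(-4 − (-1)) = 24
  − 2 · |-2 7; 1 -1| = −2·(2 − 7) = 10
  + 6 · |-2 7; 4 -1| = 6·(2 − 28) = -156
Sum: (24) + (10) + (-156) = -122

The determinant is -122.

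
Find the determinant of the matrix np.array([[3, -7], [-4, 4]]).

det = 3·4 − (-7)·(-4) = 12 − 28 = -16

-16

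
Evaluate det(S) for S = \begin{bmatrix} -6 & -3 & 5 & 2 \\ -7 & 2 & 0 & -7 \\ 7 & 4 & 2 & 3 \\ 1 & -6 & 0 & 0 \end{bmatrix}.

Expand along row 4 (it has 2 zeros):
  − (1) · M_41   where M_41 = det([-3 5 2; 2 0 -7; 4 2 3]) = -204
  + (-6) · M_42   where M_42 = det([-6 5 2; -7 0 -7; 7 2 3]) = -252
det = (-1)·(1)·(-204) + (+1)·(-6)·(-252) = 1716

det(S) = 1716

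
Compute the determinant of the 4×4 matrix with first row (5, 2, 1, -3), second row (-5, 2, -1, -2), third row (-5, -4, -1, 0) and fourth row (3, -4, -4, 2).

The determinant is -506.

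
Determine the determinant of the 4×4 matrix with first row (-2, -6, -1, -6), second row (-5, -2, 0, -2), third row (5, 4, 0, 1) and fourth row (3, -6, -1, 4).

The determinant is 70.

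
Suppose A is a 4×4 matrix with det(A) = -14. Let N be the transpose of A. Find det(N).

det(Aᵀ) = det(A).
det(N) = (1)·(-14) = -14

The determinant is -14.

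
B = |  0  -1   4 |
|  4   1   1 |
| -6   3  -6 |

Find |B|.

Expand along column 1:
  − 4 · |-1 4; 3 -6| = −4·(6 − 12) = 24
  + (-6) · |-1 4; 1 1| = (-6)·(-1 − 4) = 30
Sum: (24) + (30) = 54

det(B) = 54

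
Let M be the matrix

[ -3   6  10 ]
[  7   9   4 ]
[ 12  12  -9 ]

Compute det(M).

813

Expand along row 1:
  + (-3) · |9 4; 12 -9| = (-3)·(-81 − 48) = 387
  − 6 · |7 4; 12 -9| = −6·(-63 − 48) = 666
  + 10 · |7 9; 12 12| = 10·(84 − 108) = -240
Sum: (387) + (666) + (-240) = 813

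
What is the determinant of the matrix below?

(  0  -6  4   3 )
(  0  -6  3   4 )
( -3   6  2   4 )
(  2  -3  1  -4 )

Expand along column 1 (it has 2 zeros):
  + (-3) · M_31   where M_31 = det([-6 4 3; -6 3 4; -3 1 -4]) = -39
  − (2) · M_41   where M_41 = det([-6 4 3; -6 3 4; 6 2 4]) = 78
det = (+1)·(-3)·(-39) + (-1)·(2)·(78) = -39

The determinant is -39.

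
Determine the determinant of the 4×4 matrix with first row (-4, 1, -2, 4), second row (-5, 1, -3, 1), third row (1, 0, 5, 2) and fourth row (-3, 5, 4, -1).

-291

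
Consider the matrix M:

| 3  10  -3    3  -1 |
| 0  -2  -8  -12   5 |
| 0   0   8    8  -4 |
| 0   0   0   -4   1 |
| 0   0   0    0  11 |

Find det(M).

2112

M is upper triangular, so det(M) is the product of the diagonal entries:
det = (3) · (-2) · (8) · (-4) · (11) = 2112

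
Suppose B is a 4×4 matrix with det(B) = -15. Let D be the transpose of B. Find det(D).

det(Bᵀ) = det(B).
det(D) = (1)·(-15) = -15

|D| = -15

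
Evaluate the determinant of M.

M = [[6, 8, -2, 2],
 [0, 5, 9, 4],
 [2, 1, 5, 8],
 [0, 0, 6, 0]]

The determinant is -1560.

Expand along row 4 (it has 3 zeros):
  − (6) · M_43   where M_43 = det([6 8 2; 0 5 4; 2 1 8]) = 260
det = (-1)·(6)·(260) = -1560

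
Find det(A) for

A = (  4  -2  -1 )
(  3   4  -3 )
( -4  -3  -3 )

Expand along column 1:
  + 4 · |4 -3; -3 -3| = 4·(-12 − 9) = -84
  − 3 · |-2 -1; -3 -3| = −3·(6 − 3) = -9
  + (-4) · |-2 -1; 4 -3| = (-4)·(6 − (-4)) = -40
Sum: (-84) + (-9) + (-40) = -133

|A| = -133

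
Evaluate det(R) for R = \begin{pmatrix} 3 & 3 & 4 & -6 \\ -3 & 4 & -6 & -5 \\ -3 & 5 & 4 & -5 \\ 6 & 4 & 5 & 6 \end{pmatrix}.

Expand along row 1:
  + (3) · M_11   where M_11 = det([4 -6 -5; 5 4 -5; 4 5 6]) = 451
  − (3) · M_12   where M_12 = det([-3 -6 -5; -3 4 -5; 6 5 6]) = 120
  + (4) · M_13   where M_13 = det([-3 4 -5; -3 5 -5; 6 4 6]) = 12
  − (-6) · M_14   where M_14 = det([-3 4 -6; -3 5 4; 6 4 5]) = 381
det = (+1)·(3)·(451) + (-1)·(3)·(120) + (+1)·(4)·(12) + (-1)·(-6)·(381) = 3327

3327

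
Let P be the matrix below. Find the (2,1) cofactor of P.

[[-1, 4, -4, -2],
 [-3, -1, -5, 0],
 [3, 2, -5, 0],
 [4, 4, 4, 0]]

The cofactor is 56.

Delete row 2 and column 1; the remaining 3×3 submatrix is [4 -4 -2; 2 -5 0; 4 4 0].
Its determinant is -56.
The cofactor carries sign (−1)^(2+1) = −1, so C_{2,1} = −(-56) = 56.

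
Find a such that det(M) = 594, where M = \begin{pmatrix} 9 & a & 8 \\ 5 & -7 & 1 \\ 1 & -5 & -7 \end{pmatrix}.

7

Expanding along the column containing a, det(M) is linear in a: det(M) = (36)·a + (342).
Set (36)·a + (342) = 594  ⇒  (36)·a = 252  ⇒  a = 7.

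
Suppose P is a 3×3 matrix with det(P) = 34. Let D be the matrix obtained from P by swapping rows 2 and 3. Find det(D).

-34

Swapping two rows multiplies the determinant by −1.
det(D) = (-1)·(34) = -34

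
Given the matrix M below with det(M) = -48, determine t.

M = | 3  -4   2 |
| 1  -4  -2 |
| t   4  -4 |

-7

Expanding along the column containing t, det(M) is linear in t: det(M) = (16)·t + (64).
Set (16)·t + (64) = -48  ⇒  (16)·t = -112  ⇒  t = -7.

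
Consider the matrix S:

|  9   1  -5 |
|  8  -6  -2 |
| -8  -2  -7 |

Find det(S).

Expand along column 1:
  + 9 · |-6 -2; -2 -7| = 9·(42 − 4) = 342
  − 8 · |1 -5; -2 -7| = −8·(-7 − 10) = 136
  + (-8) · |1 -5; -6 -2| = (-8)·(-2 − 30) = 256
Sum: (342) + (136) + (256) = 734

|S| = 734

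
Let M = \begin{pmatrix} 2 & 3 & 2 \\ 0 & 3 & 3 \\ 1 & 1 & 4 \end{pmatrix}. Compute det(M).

Expand along row 2:
  + 3 · |2 2; 1 4| = 3·(8 − 2) = 18
  − 3 · |2 3; 1 1| = −3·(2 − 3) = 3
Sum: (18) + (3) = 21

|M| = 21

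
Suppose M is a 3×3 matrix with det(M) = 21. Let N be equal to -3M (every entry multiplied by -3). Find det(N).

For a 3×3 matrix, det(-3M) = (-3)^3·det(M) = -27·det(M).
det(N) = (-27)·(21) = -567

det(N) = -567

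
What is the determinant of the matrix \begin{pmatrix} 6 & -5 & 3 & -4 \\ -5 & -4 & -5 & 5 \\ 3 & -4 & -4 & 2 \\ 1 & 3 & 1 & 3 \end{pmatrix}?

The determinant is 977.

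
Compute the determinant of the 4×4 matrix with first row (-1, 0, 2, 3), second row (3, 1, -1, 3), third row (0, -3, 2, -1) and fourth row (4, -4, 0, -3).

11

Expand along row 1 (it has 1 zero):
  + (-1) · M_11   where M_11 = det([1 -1 3; -3 2 -1; -4 0 -3]) = 23
  + (2) · M_13   where M_13 = det([3 1 3; 0 -3 -1; 4 -4 -3]) = 47
  − (3) · M_14   where M_14 = det([3 1 -1; 0 -3 2; 4 -4 0]) = 20
det = (+1)·(-1)·(23) + (+1)·(2)·(47) + (-1)·(3)·(20) = 11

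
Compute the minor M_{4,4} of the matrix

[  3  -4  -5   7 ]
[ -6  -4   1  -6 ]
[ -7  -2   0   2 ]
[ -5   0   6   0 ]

114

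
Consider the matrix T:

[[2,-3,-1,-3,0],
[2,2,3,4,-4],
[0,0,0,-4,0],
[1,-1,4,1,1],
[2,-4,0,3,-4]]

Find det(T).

-888

Expand along row 3 (it has 4 zeros):
  − (-4) · M_34   where M_34 = det([2 -3 -1 0; 2 2 3 -4; 1 -1 4 1; 2 -4 0 -4]) = -222
det = (-1)·(-4)·(-222) = -888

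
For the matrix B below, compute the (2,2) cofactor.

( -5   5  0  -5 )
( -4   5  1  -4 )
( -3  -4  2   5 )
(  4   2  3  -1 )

Delete row 2 and column 2; the remaining 3×3 submatrix is [-5 0 -5; -3 2 5; 4 3 -1].
Its determinant is 170.
The cofactor carries sign (−1)^(2+2) = +1, so C_{2,2} = +(170) = 170.

170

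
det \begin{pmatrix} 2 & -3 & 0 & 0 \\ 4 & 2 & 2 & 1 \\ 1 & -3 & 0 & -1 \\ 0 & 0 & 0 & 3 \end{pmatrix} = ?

18

Expand along row 4 (it has 3 zeros):
  + (3) · M_44   where M_44 = det([2 -3 0; 4 2 2; 1 -3 0]) = 6
det = (+1)·(3)·(6) = 18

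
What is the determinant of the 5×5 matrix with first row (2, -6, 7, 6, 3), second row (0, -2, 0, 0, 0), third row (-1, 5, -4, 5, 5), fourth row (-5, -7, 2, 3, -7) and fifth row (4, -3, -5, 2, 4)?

Expand along row 2 (it has 4 zeros):
  + (-2) · M_22   where M_22 = det([2 7 6 3; -1 -4 5 5; -5 2 3 -7; 4 -5 2 4]) = 2414
det = (+1)·(-2)·(2414) = -4828

-4828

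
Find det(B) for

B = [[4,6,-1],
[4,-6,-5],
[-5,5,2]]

The determinant is 164.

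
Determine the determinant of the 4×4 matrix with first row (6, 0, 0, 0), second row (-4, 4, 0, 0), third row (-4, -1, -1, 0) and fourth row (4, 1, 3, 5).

The matrix is lower triangular, so the determinant is the product of the diagonal entries:
det = (6) · (4) · (-1) · (5) = -120

-120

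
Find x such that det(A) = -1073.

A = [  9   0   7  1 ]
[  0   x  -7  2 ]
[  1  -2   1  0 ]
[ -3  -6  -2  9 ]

7

Expanding along the column containing x, det(A) is linear in x: det(A) = (19)·x + (-1206).
Set (19)·x + (-1206) = -1073  ⇒  (19)·x = 133  ⇒  x = 7.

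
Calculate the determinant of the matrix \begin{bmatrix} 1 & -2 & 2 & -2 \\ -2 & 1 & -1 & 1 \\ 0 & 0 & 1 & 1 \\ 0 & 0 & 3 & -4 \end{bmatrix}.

The matrix is block upper-triangular with a 2×2 block and a 2×2 block on the diagonal, so its determinant equals the product of the determinants of the diagonal blocks.
det of the 2×2 block = -3
det of the 2×2 block = -7
det = (-3)·(-7) = 21

The determinant is 21.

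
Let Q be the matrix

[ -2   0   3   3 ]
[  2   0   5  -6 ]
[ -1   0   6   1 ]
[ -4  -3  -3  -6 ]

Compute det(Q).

The determinant is 57.

Expand along column 2 (it has 3 zeros):
  + (-3) · M_42   where M_42 = det([-2 3 3; 2 5 -6; -1 6 1]) = -19
det = (+1)·(-3)·(-19) = 57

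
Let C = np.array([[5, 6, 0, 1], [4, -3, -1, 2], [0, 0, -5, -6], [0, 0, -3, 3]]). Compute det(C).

C is block upper-triangular with a 2×2 block and a 2×2 block on the diagonal, so its determinant equals the product of the determinants of the diagonal blocks.
det of the 2×2 block = -39
det of the 2×2 block = -33
det = (-39)·(-33) = 1287

The determinant is 1287.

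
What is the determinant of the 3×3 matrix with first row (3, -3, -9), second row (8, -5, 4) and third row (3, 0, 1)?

-162

Expand along column 2:
  − (-3) · |8 4; 3 1| = −(-3)·(8 − 12) = -12
  + (-5) · |3 -9; 3 1| = (-5)·(3 − (-27)) = -150
Sum: (-12) + (-150) = -162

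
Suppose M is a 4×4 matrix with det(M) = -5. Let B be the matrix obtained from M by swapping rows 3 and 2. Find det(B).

Swapping two rows multiplies the determinant by −1.
det(B) = (-1)·(-5) = 5

|B| = 5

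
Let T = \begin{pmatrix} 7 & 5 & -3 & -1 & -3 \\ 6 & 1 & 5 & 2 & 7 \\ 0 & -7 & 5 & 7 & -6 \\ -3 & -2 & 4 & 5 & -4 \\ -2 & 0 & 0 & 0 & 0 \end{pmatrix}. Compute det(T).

The determinant is 452.

Expand along row 5 (it has 4 zeros):
  + (-2) · M_51   where M_51 = det([5 -3 -1 -3; 1 5 2 7; -7 5 7 -6; -2 4 5 -4]) = -226
det = (+1)·(-2)·(-226) = 452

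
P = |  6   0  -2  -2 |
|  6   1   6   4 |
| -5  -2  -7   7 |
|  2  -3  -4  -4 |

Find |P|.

Expand along row 1 (it has 1 zero):
  + (6) · M_11   where M_11 = det([1 6 4; -2 -7 7; -3 -4 -4]) = -170
  + (-2) · M_13   where M_13 = det([6 1 4; -5 -2 7; 2 -3 -4]) = 244
  − (-2) · M_14   where M_14 = det([6 1 6; -5 -2 -7; 2 -3 -4]) = 2
det = (+1)·(6)·(-170) + (+1)·(-2)·(244) + (-1)·(-2)·(2) = -1504

The determinant is -1504.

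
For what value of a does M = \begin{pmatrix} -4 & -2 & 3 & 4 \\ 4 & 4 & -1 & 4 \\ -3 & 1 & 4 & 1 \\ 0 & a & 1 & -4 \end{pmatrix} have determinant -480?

-5

Expanding along the row containing a, det(M) is linear in a: det(M) = (72)·a + (-120).
Set (72)·a + (-120) = -480  ⇒  (72)·a = -360  ⇒  a = -5.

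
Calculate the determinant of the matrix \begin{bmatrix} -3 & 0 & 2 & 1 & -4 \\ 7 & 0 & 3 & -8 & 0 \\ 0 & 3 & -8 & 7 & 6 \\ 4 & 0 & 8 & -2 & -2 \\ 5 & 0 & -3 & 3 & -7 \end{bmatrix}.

Expand along column 2 (it has 4 zeros):
  − (3) · M_32   where M_32 = det([-3 2 1 -4; 7 3 -8 0; 4 8 -2 -2; 5 -3 3 -7]) = 2840
det = (-1)·(3)·(2840) = -8520

-8520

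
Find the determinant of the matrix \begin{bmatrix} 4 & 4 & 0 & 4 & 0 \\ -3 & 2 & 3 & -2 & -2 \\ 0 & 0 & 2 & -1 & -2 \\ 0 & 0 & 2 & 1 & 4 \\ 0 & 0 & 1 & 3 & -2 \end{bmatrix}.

-920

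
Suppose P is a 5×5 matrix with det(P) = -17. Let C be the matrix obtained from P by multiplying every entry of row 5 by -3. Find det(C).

51

Scaling one row by -3 multiplies the determinant by -3.
det(C) = (-3)·(-17) = 51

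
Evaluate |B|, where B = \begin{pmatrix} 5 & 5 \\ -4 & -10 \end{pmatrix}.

det(B) = 5·(-10) − 5·(-4) = -50 − (-20) = -30

-30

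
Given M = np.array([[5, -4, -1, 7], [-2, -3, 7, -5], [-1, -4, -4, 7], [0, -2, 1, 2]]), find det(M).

Expand along row 4 (it has 1 zero):
  + (-2) · M_42   where M_42 = det([5 -1 7; -2 7 -5; -1 -4 7]) = 231
  − (1) · M_43   where M_43 = det([5 -4 7; -2 -3 -5; -1 -4 7]) = -246
  + (2) · M_44   where M_44 = det([5 -4 -1; -2 -3 7; -1 -4 -4]) = 255
det = (+1)·(-2)·(231) + (-1)·(1)·(-246) + (+1)·(2)·(255) = 294

The determinant is 294.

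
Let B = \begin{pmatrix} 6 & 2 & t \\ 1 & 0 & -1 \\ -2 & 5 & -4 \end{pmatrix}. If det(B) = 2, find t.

Expanding along the column containing t, det(B) is linear in t: det(B) = (5)·t + (42).
Set (5)·t + (42) = 2  ⇒  (5)·t = -40  ⇒  t = -8.

-8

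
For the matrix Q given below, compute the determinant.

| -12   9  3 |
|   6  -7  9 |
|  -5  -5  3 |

|Q| = -1050

Expand along column 1:
  + (-12) · |-7 9; -5 3| = (-12)·(-21 − (-45)) = -288
  − 6 · |9 3; -5 3| = −6·(27 − (-15)) = -252
  + (-5) · |9 3; -7 9| = (-5)·(81 − (-21)) = -510
Sum: (-288) + (-252) + (-510) = -1050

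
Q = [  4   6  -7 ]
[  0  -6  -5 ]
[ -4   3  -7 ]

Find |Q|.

|Q| = 516

Expand along row 2:
  + (-6) · |4 -7; -4 -7| = (-6)·(-28 − 28) = 336
  − (-5) · |4 6; -4 3| = −(-5)·(12 − (-24)) = 180
Sum: (336) + (180) = 516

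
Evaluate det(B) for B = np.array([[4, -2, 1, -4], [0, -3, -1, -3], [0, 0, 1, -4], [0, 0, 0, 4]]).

B is upper triangular, so det(B) is the product of the diagonal entries:
det = (4) · (-3) · (1) · (4) = -48

-48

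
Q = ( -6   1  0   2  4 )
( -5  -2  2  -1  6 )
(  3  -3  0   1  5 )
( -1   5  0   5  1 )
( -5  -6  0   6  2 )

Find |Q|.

|Q| = 4768

Expand along column 3 (it has 4 zeros):
  − (2) · M_23   where M_23 = det([-6 1 2 4; 3 -3 1 5; -1 5 5 1; -5 -6 6 2]) = -2384
det = (-1)·(2)·(-2384) = 4768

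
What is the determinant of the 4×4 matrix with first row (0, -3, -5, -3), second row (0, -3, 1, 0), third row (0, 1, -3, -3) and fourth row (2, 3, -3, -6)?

The determinant is -60.

Expand along column 1 (it has 3 zeros):
  − (2) · M_41   where M_41 = det([-3 -5 -3; -3 1 0; 1 -3 -3]) = 30
det = (-1)·(2)·(30) = -60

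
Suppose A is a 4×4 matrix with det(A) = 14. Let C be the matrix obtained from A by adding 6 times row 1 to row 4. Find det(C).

|C| = 14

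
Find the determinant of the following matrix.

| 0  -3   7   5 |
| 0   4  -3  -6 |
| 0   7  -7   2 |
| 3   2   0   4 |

723

Expand along column 1 (it has 3 zeros):
  − (3) · M_41   where M_41 = det([-3 7 5; 4 -3 -6; 7 -7 2]) = -241
det = (-1)·(3)·(-241) = 723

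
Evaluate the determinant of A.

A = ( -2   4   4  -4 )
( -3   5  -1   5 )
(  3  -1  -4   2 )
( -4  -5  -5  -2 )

The determinant is 1086.

Expand along row 1:
  + (-2) · M_11   where M_11 = det([5 -1 5; -1 -4 2; -5 -5 -2]) = 27
  − (4) · M_12   where M_12 = det([-3 -1 5; 3 -4 2; -4 -5 -2]) = -207
  + (4) · M_13   where M_13 = det([-3 5 5; 3 -1 2; -4 -5 -2]) = -141
  − (-4) · M_14   where M_14 = det([-3 5 -1; 3 -1 -4; -4 -5 -5]) = 219
det = (+1)·(-2)·(27) + (-1)·(4)·(-207) + (+1)·(4)·(-141) + (-1)·(-4)·(219) = 1086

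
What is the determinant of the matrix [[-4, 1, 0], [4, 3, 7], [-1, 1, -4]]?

85

Expand along row 1:
  + (-4) · |3 7; 1 -4| = (-4)·(-12 − 7) = 76
  − 1 · |4 7; -1 -4| = −1·(-16 − (-7)) = 9
Sum: (76) + (9) = 85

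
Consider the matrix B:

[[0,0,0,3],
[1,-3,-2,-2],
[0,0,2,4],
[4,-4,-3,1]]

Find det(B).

Expand along row 1 (it has 3 zeros):
  − (3) · M_14   where M_14 = det([1 -3 -2; 0 0 2; 4 -4 -3]) = -16
det = (-1)·(3)·(-16) = 48

det(B) = 48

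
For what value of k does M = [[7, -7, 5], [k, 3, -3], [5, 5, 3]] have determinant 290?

2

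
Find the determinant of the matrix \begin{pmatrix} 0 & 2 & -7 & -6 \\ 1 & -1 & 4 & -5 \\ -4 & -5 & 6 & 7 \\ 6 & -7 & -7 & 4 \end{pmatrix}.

Expand along row 1 (it has 1 zero):
  − (2) · M_12   where M_12 = det([1 4 -5; -4 6 7; 6 -7 4]) = 345
  + (-7) · M_13   where M_13 = det([1 -1 -5; -4 -5 7; 6 -7 4]) = -319
  − (-6) · M_14   where M_14 = det([1 -1 4; -4 -5 6; 6 -7 -7]) = 301
det = (-1)·(2)·(345) + (+1)·(-7)·(-319) + (-1)·(-6)·(301) = 3349

The determinant is 3349.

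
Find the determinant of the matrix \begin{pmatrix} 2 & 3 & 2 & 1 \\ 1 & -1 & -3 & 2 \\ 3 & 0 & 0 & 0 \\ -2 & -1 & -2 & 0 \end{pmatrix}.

Expand along row 3 (it has 3 zeros):
  + (3) · M_31   where M_31 = det([3 2 1; -1 -3 2; -1 -2 0]) = 7
det = (+1)·(3)·(7) = 21

21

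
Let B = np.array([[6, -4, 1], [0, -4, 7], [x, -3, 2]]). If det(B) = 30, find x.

Expanding along the row containing x, det(B) is linear in x: det(B) = (-24)·x + (78).
Set (-24)·x + (78) = 30  ⇒  (-24)·x = -48  ⇒  x = 2.

2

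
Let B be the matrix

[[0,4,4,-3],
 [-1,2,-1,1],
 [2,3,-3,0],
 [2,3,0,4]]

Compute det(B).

Expand along row 1 (it has 1 zero):
  − (4) · M_12   where M_12 = det([-1 -1 1; 2 -3 0; 2 0 4]) = 26
  + (4) · M_13   where M_13 = det([-1 2 1; 2 3 0; 2 3 4]) = -28
  − (-3) · M_14   where M_14 = det([-1 2 -1; 2 3 -3; 2 3 0]) = -21
det = (-1)·(4)·(26) + (+1)·(4)·(-28) + (-1)·(-3)·(-21) = -279

The determinant is -279.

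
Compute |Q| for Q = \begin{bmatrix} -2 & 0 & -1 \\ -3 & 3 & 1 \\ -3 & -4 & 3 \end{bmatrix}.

Expand along row 1:
  + (-2) · |3 1; -4 3| = (-2)·(9 − (-4)) = -26
  + (-1) · |-3 3; -3 -4| = (-1)·(12 − (-9)) = -21
Sum: (-26) + (-21) = -47

-47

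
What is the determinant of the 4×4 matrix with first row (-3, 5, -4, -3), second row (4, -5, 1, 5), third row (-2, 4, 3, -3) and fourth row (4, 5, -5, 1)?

230

Expand along row 1:
  + (-3) · M_11   where M_11 = det([-5 1 5; 4 3 -3; 5 -5 1]) = -134
  − (5) · M_12   where M_12 = det([4 1 5; -2 3 -3; 4 -5 1]) = -68
  + (-4) · M_13   where M_13 = det([4 -5 5; -2 4 -3; 4 5 1]) = -4
  − (-3) · M_14   where M_14 = det([4 -5 1; -2 4 3; 4 5 -5]) = -176
det = (+1)·(-3)·(-134) + (-1)·(5)·(-68) + (+1)·(-4)·(-4) + (-1)·(-3)·(-176) = 230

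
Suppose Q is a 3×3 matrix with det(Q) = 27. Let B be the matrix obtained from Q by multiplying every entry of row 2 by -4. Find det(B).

det(B) = -108

Scaling one row by -4 multiplies the determinant by -4.
det(B) = (-4)·(27) = -108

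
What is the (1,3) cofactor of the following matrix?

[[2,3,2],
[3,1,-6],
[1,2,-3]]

Delete row 1 and column 3; the remaining 2×2 submatrix is [3 1; 1 2].
Its determinant is 3·2 − 1·1 = 5.
The cofactor carries sign (−1)^(1+3) = +1, so C_{1,3} = +(5) = 5.

The cofactor is 5.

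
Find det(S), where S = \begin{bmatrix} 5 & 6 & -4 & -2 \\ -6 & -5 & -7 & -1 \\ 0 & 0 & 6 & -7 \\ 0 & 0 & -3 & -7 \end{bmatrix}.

-693

S is block upper-triangular with a 2×2 block and a 2×2 block on the diagonal, so its determinant equals the product of the determinants of the diagonal blocks.
det of the 2×2 block = 11
det of the 2×2 block = -63
det = (11)·(-63) = -693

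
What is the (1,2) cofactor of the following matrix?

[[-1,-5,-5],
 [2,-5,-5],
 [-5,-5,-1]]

Delete row 1 and column 2; the remaining 2×2 submatrix is [2 -5; -5 -1].
Its determinant is 2·(-1) − (-5)·(-5) = -27.
The cofactor carries sign (−1)^(1+2) = −1, so C_{1,2} = −(-27) = 27.

27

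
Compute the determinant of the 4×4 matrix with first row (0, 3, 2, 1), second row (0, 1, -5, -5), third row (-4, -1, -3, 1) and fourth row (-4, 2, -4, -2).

Expand along column 1 (it has 2 zeros):
  + (-4) · M_31   where M_31 = det([3 2 1; 1 -5 -5; 2 -4 -2]) = -40
  − (-4) · M_41   where M_41 = det([3 2 1; 1 -5 -5; -1 -3 1]) = -60
det = (+1)·(-4)·(-40) + (-1)·(-4)·(-60) = -80

-80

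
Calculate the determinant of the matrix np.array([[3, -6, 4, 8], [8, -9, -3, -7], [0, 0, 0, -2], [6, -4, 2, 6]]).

Expand along row 3 (it has 3 zeros):
  − (-2) · M_34   where M_34 = det([3 -6 4; 8 -9 -3; 6 -4 2]) = 202
det = (-1)·(-2)·(202) = 404

The determinant is 404.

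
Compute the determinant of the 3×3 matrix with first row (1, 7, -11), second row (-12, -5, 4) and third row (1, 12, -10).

Expand along column 1:
  + 1 · |-5 4; 12 -10| = 1·(50 − 48) = 2
  − (-12) · |7 -11; 12 -10| = −(-12)·(-70 − (-132)) = 744
  + 1 · |7 -11; -5 4| = 1·(28 − 55) = -27
Sum: (2) + (744) + (-27) = 719

719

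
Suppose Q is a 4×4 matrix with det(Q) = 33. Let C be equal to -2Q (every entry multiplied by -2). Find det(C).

det(C) = 528

For a 4×4 matrix, det(-2Q) = (-2)^4·det(Q) = 16·det(Q).
det(C) = (16)·(33) = 528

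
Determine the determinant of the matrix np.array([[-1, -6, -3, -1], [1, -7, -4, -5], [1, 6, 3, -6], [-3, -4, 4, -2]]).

The determinant is 497.

Expand along row 1:
  + (-1) · M_11   where M_11 = det([-7 -4 -5; 6 3 -6; -4 4 -2]) = -450
  − (-6) · M_12   where M_12 = det([1 -4 -5; 1 3 -6; -3 4 -2]) = -127
  + (-3) · M_13   where M_13 = det([1 -7 -5; 1 6 -6; -3 -4 -2]) = -246
  − (-1) · M_14   where M_14 = det([1 -7 -4; 1 6 3; -3 -4 4]) = 71
det = (+1)·(-1)·(-450) + (-1)·(-6)·(-127) + (+1)·(-3)·(-246) + (-1)·(-1)·(71) = 497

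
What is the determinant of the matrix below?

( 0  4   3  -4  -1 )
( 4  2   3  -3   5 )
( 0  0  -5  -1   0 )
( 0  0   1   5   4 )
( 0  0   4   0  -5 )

-1664

The matrix is block upper-triangular with a 2×2 block and a 3×3 block on the diagonal, so its determinant equals the product of the determinants of the diagonal blocks.
det of the 2×2 block = -16
det of the 3×3 block = 104
det = (-16)·(104) = -1664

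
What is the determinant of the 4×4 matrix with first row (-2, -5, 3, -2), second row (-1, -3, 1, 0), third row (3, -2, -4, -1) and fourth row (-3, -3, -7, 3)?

Expand along row 2 (it has 1 zero):
  − (-1) · M_21   where M_21 = det([-5 3 -2; -2 -4 -1; -3 -7 3]) = 118
  + (-3) · M_22   where M_22 = det([-2 3 -2; 3 -4 -1; -3 -7 3]) = 86
  − (1) · M_23   where M_23 = det([-2 -5 -2; 3 -2 -1; -3 -3 3]) = 78
det = (-1)·(-1)·(118) + (+1)·(-3)·(86) + (-1)·(1)·(78) = -218

-218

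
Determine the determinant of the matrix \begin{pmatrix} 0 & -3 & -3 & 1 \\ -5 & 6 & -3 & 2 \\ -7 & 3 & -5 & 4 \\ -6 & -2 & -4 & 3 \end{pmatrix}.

91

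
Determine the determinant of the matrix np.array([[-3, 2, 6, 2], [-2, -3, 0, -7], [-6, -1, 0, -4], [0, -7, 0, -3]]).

-1140

Expand along column 3 (it has 3 zeros):
  + (6) · M_13   where M_13 = det([-2 -3 -7; -6 -1 -4; 0 -7 -3]) = -190
det = (+1)·(6)·(-190) = -1140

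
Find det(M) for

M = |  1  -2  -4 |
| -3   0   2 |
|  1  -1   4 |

Expand along row 2:
  − (-3) · |-2 -4; -1 4| = −(-3)·(-8 − 4) = -36
  − 2 · |1 -2; 1 -1| = −2·(-1 − (-2)) = -2
Sum: (-36) + (-2) = -38

-38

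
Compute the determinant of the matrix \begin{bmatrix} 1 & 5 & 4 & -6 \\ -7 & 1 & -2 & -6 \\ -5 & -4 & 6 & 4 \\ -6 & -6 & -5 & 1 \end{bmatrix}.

The determinant is -1290.

Expand along row 1:
  + (1) · M_11   where M_11 = det([1 -2 -6; -4 6 4; -6 -5 1]) = -270
  − (5) · M_12   where M_12 = det([-7 -2 -6; -5 6 4; -6 -5 1]) = -510
  + (4) · M_13   where M_13 = det([-7 1 -6; -5 -4 4; -6 -6 1]) = -195
  − (-6) · M_14   where M_14 = det([-7 1 -2; -5 -4 6; -6 -6 -5]) = -465
det = (+1)·(1)·(-270) + (-1)·(5)·(-510) + (+1)·(4)·(-195) + (-1)·(-6)·(-465) = -1290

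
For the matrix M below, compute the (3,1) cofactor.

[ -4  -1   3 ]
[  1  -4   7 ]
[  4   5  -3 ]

5

Delete row 3 and column 1; the remaining 2×2 submatrix is [-1 3; -4 7].
Its determinant is (-1)·7 − 3·(-4) = 5.
The cofactor carries sign (−1)^(3+1) = +1, so C_{3,1} = +(5) = 5.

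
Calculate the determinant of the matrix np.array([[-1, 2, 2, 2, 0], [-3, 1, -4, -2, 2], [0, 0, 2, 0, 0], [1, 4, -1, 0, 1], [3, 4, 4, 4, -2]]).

Expand along row 3 (it has 4 zeros):
  + (2) · M_33   where M_33 = det([-1 2 2 0; -3 1 -2 2; 1 4 0 1; 3 4 4 -2]) = 26
det = (+1)·(2)·(26) = 52

The determinant is 52.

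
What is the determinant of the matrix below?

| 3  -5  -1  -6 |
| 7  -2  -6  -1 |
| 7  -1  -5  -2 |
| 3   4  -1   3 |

Expand along row 1:
  + (3) · M_11   where M_11 = det([-2 -6 -1; -1 -5 -2; 4 -1 3]) = 43
  − (-5) · M_12   where M_12 = det([7 -6 -1; 7 -5 -2; 3 -1 3]) = 35
  + (-1) · M_13   where M_13 = det([7 -2 -1; 7 -1 -2; 3 4 3]) = 58
  − (-6) · M_14   where M_14 = det([7 -2 -6; 7 -1 -5; 3 4 -1]) = -23
det = (+1)·(3)·(43) + (-1)·(-5)·(35) + (+1)·(-1)·(58) + (-1)·(-6)·(-23) = 108

108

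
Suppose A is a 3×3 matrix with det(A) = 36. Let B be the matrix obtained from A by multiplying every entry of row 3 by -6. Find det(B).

Scaling one row by -6 multiplies the determinant by -6.
det(B) = (-6)·(36) = -216

-216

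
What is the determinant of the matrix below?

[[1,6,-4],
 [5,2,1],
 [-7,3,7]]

-357

Expand along column 1:
  + 1 · |2 1; 3 7| = 1·(14 − 3) = 11
  − 5 · |6 -4; 3 7| = −5·(42 − (-12)) = -270
  + (-7) · |6 -4; 2 1| = (-7)·(6 − (-8)) = -98
Sum: (11) + (-270) + (-98) = -357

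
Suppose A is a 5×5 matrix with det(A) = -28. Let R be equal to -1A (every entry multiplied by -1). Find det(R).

For a 5×5 matrix, det(-1A) = (-1)^5·det(A) = -1·det(A).
det(R) = (-1)·(-28) = 28

det(R) = 28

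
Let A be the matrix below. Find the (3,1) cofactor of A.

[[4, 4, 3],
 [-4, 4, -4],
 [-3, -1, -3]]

The cofactor is -28.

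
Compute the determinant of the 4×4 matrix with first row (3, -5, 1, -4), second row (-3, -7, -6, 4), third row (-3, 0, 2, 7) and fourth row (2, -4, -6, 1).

Expand along row 3 (it has 1 zero):
  + (-3) · M_31   where M_31 = det([-5 1 -4; -7 -6 4; -4 -6 1]) = -171
  + (2) · M_33   where M_33 = det([3 -5 -4; -3 -7 4; 2 -4 1]) = -132
  − (7) · M_34   where M_34 = det([3 -5 1; -3 -7 -6; 2 -4 -6]) = 230
det = (+1)·(-3)·(-171) + (+1)·(2)·(-132) + (-1)·(7)·(230) = -1361

-1361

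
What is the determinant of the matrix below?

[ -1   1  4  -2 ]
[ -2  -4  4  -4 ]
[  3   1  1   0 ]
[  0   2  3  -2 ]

Expand along row 3 (it has 1 zero):
  + (3) · M_31   where M_31 = det([1 4 -2; -4 4 -4; 2 3 -2]) = -20
  − (1) · M_32   where M_32 = det([-1 4 -2; -2 4 -4; 0 3 -2]) = -8
  + (1) · M_33   where M_33 = det([-1 1 -2; -2 -4 -4; 0 2 -2]) = -12
det = (+1)·(3)·(-20) + (-1)·(1)·(-8) + (+1)·(1)·(-12) = -64

-64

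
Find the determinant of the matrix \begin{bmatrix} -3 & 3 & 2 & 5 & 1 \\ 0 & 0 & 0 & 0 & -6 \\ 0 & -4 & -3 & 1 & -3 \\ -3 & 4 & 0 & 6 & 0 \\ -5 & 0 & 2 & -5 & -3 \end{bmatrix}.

2670

Expand along row 2 (it has 4 zeros):
  − (-6) · M_25   where M_25 = det([-3 3 2 5; 0 -4 -3 1; -3 4 0 6; -5 0 2 -5]) = 445
det = (-1)·(-6)·(445) = 2670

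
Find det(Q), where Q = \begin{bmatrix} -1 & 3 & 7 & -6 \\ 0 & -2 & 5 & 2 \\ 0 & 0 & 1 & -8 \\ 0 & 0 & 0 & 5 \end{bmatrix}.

Q is upper triangular, so det(Q) is the product of the diagonal entries:
det = (-1) · (-2) · (1) · (5) = 10

det(Q) = 10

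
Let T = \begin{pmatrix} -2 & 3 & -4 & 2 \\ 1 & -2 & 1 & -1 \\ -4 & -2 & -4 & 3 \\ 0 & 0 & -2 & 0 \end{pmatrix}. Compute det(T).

Expand along row 4 (it has 3 zeros):
  − (-2) · M_43   where M_43 = det([-2 3 2; 1 -2 -1; -4 -2 3]) = -1
det = (-1)·(-2)·(-1) = -2

|T| = -2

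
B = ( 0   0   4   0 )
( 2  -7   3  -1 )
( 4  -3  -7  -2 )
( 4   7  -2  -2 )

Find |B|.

Expand along row 1 (it has 3 zeros):
  + (4) · M_13   where M_13 = det([2 -7 -1; 4 -3 -2; 4 7 -2]) = 0
det = (+1)·(4)·(0) = 0

|B| = 0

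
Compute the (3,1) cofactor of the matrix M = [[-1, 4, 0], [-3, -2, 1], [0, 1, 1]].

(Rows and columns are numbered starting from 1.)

Delete row 3 and column 1; the remaining 2×2 submatrix is [4 0; -2 1].
Its determinant is 4·1 − 0·(-2) = 4.
The cofactor carries sign (−1)^(3+1) = +1, so C_{3,1} = +(4) = 4.

4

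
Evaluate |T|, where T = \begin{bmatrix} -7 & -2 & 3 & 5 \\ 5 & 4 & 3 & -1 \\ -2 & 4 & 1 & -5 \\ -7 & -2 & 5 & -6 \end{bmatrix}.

Expand along row 1:
  + (-7) · M_11   where M_11 = det([4 3 -1; 4 1 -5; -2 5 -6]) = 156
  − (-2) · M_12   where M_12 = det([5 3 -1; -2 1 -5; -7 5 -6]) = 167
  + (3) · M_13   where M_13 = det([5 4 -1; -2 4 -5; -7 -2 -6]) = -110
  − (5) · M_14   where M_14 = det([5 4 3; -2 4 1; -7 -2 5]) = 218
det = (+1)·(-7)·(156) + (-1)·(-2)·(167) + (+1)·(3)·(-110) + (-1)·(5)·(218) = -2178

-2178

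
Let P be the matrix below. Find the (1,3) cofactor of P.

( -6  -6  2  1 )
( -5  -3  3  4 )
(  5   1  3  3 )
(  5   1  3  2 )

The cofactor is -10.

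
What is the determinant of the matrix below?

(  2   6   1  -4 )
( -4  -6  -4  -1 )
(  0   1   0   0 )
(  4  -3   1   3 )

Expand along row 3 (it has 3 zeros):
  − (1) · M_32   where M_32 = det([2 1 -4; -4 -4 -1; 4 1 3]) = -62
det = (-1)·(1)·(-62) = 62

The determinant is 62.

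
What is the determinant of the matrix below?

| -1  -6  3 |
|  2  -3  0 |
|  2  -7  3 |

The determinant is 21.

Expand along row 2:
  − 2 · |-6 3; -7 3| = −2·(-18 − (-21)) = -6
  + (-3) · |-1 3; 2 3| = (-3)·(-3 − 6) = 27
Sum: (-6) + (27) = 21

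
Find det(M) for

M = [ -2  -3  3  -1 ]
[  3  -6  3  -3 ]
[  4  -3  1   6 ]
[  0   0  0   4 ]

Expand along row 4 (it has 3 zeros):
  + (4) · M_44   where M_44 = det([-2 -3 3; 3 -6 3; 4 -3 1]) = 12
det = (+1)·(4)·(12) = 48

48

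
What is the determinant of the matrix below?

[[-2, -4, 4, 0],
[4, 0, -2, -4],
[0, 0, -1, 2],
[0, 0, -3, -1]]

The determinant is 112.

The matrix is block upper-triangular with a 2×2 block and a 2×2 block on the diagonal, so its determinant equals the product of the determinants of the diagonal blocks.
det of the 2×2 block = 16
det of the 2×2 block = 7
det = (16)·(7) = 112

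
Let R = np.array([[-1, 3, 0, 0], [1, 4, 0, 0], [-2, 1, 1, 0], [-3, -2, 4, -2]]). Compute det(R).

R is block lower-triangular with a 2×2 block and a 2×2 block on the diagonal, so its determinant equals the product of the determinants of the diagonal blocks.
det of the 2×2 block = -7
det of the 2×2 block = -2
det = (-7)·(-2) = 14

The determinant is 14.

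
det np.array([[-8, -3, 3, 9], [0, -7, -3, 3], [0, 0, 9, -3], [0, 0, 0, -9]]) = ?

-4536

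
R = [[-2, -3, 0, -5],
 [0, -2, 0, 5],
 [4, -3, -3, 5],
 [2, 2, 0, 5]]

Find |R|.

The determinant is 30.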